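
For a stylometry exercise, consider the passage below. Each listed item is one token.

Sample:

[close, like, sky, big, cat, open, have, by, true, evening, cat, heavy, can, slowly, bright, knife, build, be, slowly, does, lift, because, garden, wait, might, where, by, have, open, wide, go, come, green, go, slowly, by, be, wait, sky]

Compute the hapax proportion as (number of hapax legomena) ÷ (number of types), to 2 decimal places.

0.68

Frequencies: by:3, slowly:3, sky:2, cat:2, open:2, have:2, be:2, wait:2, go:2, close:1, like:1, big:1, true:1, evening:1, heavy:1, can:1, bright:1, knife:1, build:1, does:1, … (8 more, each freq 1)
Hapax count = 19; type count = 28.
Ratio = 19 / 28 = 0.68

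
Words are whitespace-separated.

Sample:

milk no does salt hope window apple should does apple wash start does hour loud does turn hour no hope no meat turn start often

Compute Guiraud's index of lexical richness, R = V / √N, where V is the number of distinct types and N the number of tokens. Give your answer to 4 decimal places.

N = 25, V = 15.
√N = 5.000000
R = 15 / 5.000000 = 3.0000

3.0000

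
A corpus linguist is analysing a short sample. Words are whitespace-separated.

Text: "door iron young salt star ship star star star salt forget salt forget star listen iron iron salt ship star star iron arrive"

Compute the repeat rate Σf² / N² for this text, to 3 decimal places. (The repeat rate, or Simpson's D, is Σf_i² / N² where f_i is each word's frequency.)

0.176

Frequencies: star:7, iron:4, salt:4, ship:2, forget:2, door:1, young:1, listen:1, arrive:1
Σf² = 93; N² = 529
Repeat rate = 93 / 529 = 0.176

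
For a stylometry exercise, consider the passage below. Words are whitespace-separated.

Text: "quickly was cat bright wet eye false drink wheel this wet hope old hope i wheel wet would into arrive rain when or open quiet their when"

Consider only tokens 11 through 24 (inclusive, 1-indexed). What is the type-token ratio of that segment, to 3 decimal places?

0.857

Segment tokens 11–24: wet, hope, old, hope, i, wheel, wet, would, into, arrive, rain, when, or, open
Segment N = 14, segment V = 12.
TTR = 12 / 14 = 0.857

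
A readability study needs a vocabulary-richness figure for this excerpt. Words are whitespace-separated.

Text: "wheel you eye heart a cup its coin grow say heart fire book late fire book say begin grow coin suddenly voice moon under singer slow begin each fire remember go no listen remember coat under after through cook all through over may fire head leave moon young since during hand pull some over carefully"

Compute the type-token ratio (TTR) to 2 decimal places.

0.75

N = 55 tokens, V = 41 types.
TTR = V / N = 41 / 55 = 0.75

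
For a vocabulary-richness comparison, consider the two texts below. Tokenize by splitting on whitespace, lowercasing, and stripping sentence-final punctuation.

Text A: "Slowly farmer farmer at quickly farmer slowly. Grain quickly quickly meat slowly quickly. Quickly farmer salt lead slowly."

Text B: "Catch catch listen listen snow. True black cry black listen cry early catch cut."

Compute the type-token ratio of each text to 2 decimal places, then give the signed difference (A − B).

TTR(A) = 8/18 = 0.44
TTR(B) = 8/14 = 0.57
Difference = 0.44 − 0.57 = -0.13

-0.13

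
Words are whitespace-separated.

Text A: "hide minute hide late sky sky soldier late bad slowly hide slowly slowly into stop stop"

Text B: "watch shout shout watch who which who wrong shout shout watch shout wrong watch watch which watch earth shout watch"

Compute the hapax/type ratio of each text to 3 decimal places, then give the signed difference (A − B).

A: hapax=4, V=9, ratio=0.444
B: hapax=1, V=6, ratio=0.167
Difference = 0.444 − 0.167 = 0.277

0.277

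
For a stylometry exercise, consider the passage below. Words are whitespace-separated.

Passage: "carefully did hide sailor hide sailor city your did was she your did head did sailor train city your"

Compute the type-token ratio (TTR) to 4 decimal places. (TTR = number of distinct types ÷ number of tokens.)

N = 19 tokens, V = 10 types.
TTR = V / N = 10 / 19 = 0.5263

0.5263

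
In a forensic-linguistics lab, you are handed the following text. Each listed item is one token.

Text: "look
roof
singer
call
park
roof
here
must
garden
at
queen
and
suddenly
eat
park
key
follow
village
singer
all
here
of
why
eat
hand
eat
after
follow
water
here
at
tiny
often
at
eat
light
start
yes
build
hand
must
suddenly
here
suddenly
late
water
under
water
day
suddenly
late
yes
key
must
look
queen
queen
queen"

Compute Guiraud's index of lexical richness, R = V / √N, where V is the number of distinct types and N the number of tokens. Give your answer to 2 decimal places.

N = 58, V = 31.
√N = 7.615773
R = 31 / 7.615773 = 4.07

4.07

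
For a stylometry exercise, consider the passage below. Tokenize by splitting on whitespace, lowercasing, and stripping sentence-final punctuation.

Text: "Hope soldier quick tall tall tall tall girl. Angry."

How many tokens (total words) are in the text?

Tokens: hope, soldier, quick, tall, tall, tall, tall, girl, angry
N = 9

9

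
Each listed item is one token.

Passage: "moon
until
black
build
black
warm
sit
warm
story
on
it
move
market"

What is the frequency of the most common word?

2

Frequencies: black:2, warm:2, moon:1, until:1, build:1, sit:1, story:1, on:1, it:1, move:1, market:1
Most common: 'black' with frequency 2.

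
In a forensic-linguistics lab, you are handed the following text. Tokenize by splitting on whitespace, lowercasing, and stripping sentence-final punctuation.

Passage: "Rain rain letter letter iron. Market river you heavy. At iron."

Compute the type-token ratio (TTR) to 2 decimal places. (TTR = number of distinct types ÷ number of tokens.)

0.73

N = 11 tokens, V = 8 types.
TTR = V / N = 8 / 11 = 0.73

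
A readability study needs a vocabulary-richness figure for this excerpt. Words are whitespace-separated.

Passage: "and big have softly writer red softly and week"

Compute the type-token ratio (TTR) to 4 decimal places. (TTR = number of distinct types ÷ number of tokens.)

N = 9 tokens, V = 7 types.
TTR = V / N = 7 / 9 = 0.7778

0.7778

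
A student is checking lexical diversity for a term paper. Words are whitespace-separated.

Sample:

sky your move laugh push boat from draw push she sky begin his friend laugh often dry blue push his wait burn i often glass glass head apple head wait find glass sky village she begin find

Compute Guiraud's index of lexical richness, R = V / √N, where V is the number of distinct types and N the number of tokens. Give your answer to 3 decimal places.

N = 37, V = 23.
√N = 6.082763
R = 23 / 6.082763 = 3.781

3.781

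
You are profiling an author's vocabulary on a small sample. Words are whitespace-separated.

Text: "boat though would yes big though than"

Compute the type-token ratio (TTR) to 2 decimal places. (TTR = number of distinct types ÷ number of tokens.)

0.86

N = 7 tokens, V = 6 types.
TTR = V / N = 6 / 7 = 0.86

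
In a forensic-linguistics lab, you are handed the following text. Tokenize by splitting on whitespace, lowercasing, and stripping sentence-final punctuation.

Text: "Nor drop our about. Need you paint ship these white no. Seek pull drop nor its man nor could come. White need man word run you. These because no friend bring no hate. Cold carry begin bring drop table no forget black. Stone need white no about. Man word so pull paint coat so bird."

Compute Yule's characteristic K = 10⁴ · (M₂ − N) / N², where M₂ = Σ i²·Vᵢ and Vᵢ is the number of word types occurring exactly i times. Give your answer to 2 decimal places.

218.18

Frequencies: no:5, nor:3, drop:3, need:3, white:3, man:3, about:2, you:2, paint:2, these:2, pull:2, word:2, bring:2, so:2, our:1, ship:1, seek:1, its:1, could:1, come:1, … (13 more, each freq 1)
N = 55. Frequency spectrum: V_1=19, V_2=8, V_3=5, V_5=1
M₂ = 1²·19 + 2²·8 + 3²·5 + 5²·1 = 121
K = 10000 × (121 − 55) / 55² = 218.18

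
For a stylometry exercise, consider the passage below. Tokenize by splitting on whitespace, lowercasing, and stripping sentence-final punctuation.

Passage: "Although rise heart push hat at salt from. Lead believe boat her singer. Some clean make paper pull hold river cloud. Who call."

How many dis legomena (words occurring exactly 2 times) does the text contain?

0

Frequencies: although:1, rise:1, heart:1, push:1, hat:1, at:1, salt:1, from:1, lead:1, believe:1, boat:1, her:1, singer:1, some:1, clean:1, make:1, paper:1, pull:1, hold:1, river:1, … (3 more, each freq 1)
Words with frequency 2: (none)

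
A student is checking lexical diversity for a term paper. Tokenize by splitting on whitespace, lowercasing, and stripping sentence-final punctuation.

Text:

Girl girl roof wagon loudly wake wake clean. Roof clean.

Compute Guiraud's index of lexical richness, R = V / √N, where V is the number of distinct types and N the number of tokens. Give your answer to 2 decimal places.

N = 10, V = 6.
√N = 3.162278
R = 6 / 3.162278 = 1.90

1.90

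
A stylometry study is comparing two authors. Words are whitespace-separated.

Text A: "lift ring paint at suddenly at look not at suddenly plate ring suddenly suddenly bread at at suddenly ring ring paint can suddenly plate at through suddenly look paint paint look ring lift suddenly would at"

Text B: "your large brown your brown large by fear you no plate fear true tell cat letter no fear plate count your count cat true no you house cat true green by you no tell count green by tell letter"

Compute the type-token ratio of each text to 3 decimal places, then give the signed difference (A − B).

-0.052

TTR(A) = 12/36 = 0.333
TTR(B) = 15/39 = 0.385
Difference = 0.333 − 0.385 = -0.052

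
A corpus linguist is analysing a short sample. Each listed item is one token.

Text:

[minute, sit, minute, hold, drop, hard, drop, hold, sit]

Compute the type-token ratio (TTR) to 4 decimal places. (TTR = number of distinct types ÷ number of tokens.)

0.5556

N = 9 tokens, V = 5 types.
TTR = V / N = 5 / 9 = 0.5556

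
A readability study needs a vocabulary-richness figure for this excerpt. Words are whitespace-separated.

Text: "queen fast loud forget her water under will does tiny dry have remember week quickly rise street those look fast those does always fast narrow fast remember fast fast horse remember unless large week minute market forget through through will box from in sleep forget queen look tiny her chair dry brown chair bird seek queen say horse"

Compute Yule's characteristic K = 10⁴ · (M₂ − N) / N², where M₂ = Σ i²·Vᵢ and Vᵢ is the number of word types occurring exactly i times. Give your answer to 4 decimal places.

208.0856

Frequencies: fast:6, queen:3, forget:3, remember:3, her:2, will:2, does:2, tiny:2, dry:2, week:2, those:2, look:2, horse:2, through:2, chair:2, loud:1, water:1, under:1, have:1, quickly:1, … (16 more, each freq 1)
N = 58. Frequency spectrum: V_1=21, V_2=11, V_3=3, V_6=1
M₂ = 1²·21 + 2²·11 + 3²·3 + 6²·1 = 128
K = 10000 × (128 − 58) / 58² = 208.0856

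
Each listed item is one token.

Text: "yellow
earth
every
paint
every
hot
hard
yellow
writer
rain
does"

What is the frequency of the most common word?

2

Frequencies: yellow:2, every:2, earth:1, paint:1, hot:1, hard:1, writer:1, rain:1, does:1
Most common: 'yellow' with frequency 2.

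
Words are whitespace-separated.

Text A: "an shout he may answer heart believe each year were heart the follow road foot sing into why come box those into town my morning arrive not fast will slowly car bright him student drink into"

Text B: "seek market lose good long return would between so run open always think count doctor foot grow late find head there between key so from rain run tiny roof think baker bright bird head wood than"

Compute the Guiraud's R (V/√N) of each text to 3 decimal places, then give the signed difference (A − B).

0.333

A: V=33, N=36, R=5.500
B: V=31, N=36, R=5.167
Difference = 5.500 − 5.167 = 0.333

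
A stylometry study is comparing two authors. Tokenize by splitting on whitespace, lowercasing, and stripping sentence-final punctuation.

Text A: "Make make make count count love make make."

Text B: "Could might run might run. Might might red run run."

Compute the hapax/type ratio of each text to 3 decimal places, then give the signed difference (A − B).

A: hapax=1, V=3, ratio=0.333
B: hapax=2, V=4, ratio=0.500
Difference = 0.333 − 0.500 = -0.167

-0.167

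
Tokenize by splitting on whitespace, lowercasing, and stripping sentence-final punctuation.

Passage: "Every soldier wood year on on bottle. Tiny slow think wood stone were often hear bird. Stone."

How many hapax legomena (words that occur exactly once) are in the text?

11

Frequencies: wood:2, on:2, stone:2, every:1, soldier:1, year:1, bottle:1, tiny:1, slow:1, think:1, were:1, often:1, hear:1, bird:1
Hapax (freq=1): bird, bottle, every, hear, often, slow, soldier, think, tiny, were, year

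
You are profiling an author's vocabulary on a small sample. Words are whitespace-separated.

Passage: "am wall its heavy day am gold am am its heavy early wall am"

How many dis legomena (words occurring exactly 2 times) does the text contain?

Frequencies: am:5, wall:2, its:2, heavy:2, day:1, gold:1, early:1
Words with frequency 2: heavy, its, wall

3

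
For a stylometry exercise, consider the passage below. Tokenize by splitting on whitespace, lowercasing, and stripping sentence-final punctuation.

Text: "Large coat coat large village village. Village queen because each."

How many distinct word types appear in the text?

Distinct types: {because, coat, each, large, queen, village}
V = 6

6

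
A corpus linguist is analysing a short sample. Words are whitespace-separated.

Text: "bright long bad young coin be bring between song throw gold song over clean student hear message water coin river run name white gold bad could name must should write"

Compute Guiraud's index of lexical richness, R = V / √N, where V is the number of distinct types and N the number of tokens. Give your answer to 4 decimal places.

N = 30, V = 25.
√N = 5.477226
R = 25 / 5.477226 = 4.5644

4.5644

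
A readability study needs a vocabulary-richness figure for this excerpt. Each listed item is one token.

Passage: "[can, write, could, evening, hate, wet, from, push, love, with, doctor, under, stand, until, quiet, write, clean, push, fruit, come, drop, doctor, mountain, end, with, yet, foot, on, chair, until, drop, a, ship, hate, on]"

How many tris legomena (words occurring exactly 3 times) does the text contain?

0

Frequencies: write:2, hate:2, push:2, with:2, doctor:2, until:2, drop:2, on:2, can:1, could:1, evening:1, wet:1, from:1, love:1, under:1, stand:1, quiet:1, clean:1, fruit:1, come:1, … (7 more, each freq 1)
Words with frequency 3: (none)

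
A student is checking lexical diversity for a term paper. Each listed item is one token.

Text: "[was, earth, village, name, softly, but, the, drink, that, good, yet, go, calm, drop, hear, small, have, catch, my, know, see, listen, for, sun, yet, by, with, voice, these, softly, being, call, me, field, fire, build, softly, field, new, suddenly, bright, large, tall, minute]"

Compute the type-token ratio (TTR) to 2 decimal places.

0.91

N = 44 tokens, V = 40 types.
TTR = V / N = 40 / 44 = 0.91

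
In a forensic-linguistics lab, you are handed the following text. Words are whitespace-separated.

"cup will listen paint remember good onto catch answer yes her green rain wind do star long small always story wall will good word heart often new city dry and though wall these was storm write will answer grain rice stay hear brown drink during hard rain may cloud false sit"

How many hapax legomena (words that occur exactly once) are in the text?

Frequencies: will:3, good:2, answer:2, rain:2, wall:2, cup:1, listen:1, paint:1, remember:1, onto:1, catch:1, yes:1, her:1, green:1, wind:1, do:1, star:1, long:1, small:1, always:1, … (25 more, each freq 1)
Hapax (freq=1): always, and, brown, catch, city, cloud, cup, do, drink, dry, during, false, grain, green, hard, hear, heart, her, listen, long, may, new, often, onto, paint, remember, rice, sit, small, star, stay, storm, story, these, though, was, wind, word, write, yes

40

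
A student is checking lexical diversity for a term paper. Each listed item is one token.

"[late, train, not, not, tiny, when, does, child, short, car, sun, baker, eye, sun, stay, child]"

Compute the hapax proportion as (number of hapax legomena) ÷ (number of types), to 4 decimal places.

Frequencies: not:2, child:2, sun:2, late:1, train:1, tiny:1, when:1, does:1, short:1, car:1, baker:1, eye:1, stay:1
Hapax count = 10; type count = 13.
Ratio = 10 / 13 = 0.7692

0.7692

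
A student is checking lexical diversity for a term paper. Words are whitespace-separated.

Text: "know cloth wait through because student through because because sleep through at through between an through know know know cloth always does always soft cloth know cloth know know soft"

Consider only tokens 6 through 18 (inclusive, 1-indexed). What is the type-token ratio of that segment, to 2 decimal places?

0.62

Segment tokens 6–18: student, through, because, because, sleep, through, at, through, between, an, through, know, know
Segment N = 13, segment V = 8.
TTR = 8 / 13 = 0.62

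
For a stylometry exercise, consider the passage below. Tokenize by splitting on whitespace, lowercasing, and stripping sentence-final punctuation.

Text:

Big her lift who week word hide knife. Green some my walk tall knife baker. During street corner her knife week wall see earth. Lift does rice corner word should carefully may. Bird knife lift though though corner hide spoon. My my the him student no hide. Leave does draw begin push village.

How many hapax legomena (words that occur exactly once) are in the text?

Frequencies: knife:4, lift:3, hide:3, my:3, corner:3, her:2, week:2, word:2, does:2, though:2, big:1, who:1, green:1, some:1, walk:1, tall:1, baker:1, during:1, street:1, wall:1, … (17 more, each freq 1)
Hapax (freq=1): baker, begin, big, bird, carefully, draw, during, earth, green, him, leave, may, no, push, rice, see, should, some, spoon, street, student, tall, the, village, walk, wall, who

27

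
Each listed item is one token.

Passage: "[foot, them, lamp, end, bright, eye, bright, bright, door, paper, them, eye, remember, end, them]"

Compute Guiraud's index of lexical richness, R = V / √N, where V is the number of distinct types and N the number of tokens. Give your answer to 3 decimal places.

2.324

N = 15, V = 9.
√N = 3.872983
R = 9 / 3.872983 = 2.324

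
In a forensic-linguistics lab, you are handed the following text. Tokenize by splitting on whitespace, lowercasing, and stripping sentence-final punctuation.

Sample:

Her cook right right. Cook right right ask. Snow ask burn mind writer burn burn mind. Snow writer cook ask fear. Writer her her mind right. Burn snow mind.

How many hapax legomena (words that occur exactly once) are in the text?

Frequencies: right:5, burn:4, mind:4, her:3, cook:3, ask:3, snow:3, writer:3, fear:1
Hapax (freq=1): fear

1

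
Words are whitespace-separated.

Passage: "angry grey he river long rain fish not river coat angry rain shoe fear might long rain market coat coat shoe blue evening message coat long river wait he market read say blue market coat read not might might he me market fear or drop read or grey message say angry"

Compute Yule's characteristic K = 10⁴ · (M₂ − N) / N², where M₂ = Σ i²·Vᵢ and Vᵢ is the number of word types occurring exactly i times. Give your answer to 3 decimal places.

346.021

Frequencies: coat:5, market:4, angry:3, he:3, river:3, long:3, rain:3, might:3, read:3, grey:2, not:2, shoe:2, fear:2, blue:2, message:2, say:2, or:2, fish:1, evening:1, wait:1, … (2 more, each freq 1)
N = 51. Frequency spectrum: V_1=5, V_2=8, V_3=7, V_4=1, V_5=1
M₂ = 1²·5 + 2²·8 + 3²·7 + 4²·1 + 5²·1 = 141
K = 10000 × (141 − 51) / 51² = 346.021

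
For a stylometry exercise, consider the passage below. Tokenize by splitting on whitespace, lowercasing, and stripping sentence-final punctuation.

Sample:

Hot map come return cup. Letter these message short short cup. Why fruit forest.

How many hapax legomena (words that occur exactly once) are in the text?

Frequencies: cup:2, short:2, hot:1, map:1, come:1, return:1, letter:1, these:1, message:1, why:1, fruit:1, forest:1
Hapax (freq=1): come, forest, fruit, hot, letter, map, message, return, these, why

10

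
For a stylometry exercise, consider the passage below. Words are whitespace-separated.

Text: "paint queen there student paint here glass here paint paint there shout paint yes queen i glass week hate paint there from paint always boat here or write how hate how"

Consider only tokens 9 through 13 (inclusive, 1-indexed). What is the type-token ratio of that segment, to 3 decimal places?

Segment tokens 9–13: paint, paint, there, shout, paint
Segment N = 5, segment V = 3.
TTR = 3 / 5 = 0.600

0.600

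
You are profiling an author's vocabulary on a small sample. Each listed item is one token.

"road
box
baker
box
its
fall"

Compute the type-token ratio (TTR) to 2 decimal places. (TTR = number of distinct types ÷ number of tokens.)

N = 6 tokens, V = 5 types.
TTR = V / N = 5 / 6 = 0.83

0.83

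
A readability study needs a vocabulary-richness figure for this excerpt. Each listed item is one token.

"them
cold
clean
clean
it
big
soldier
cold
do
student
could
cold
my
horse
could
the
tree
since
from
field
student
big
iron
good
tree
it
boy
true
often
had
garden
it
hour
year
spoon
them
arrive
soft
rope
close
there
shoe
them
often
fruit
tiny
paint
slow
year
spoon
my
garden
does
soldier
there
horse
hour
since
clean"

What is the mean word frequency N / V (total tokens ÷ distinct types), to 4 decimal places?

1.5946

N = 59 tokens, V = 37 types.
Mean frequency = N / V = 59 / 37 = 1.5946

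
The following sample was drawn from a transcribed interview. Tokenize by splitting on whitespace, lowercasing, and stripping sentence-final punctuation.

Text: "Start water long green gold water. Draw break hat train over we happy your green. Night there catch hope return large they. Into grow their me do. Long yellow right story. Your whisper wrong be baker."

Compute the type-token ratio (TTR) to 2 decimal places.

0.89

N = 36 tokens, V = 32 types.
TTR = V / N = 32 / 36 = 0.89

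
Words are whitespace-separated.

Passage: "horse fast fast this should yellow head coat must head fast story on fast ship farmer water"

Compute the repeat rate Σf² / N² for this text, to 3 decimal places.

Frequencies: fast:4, head:2, horse:1, this:1, should:1, yellow:1, coat:1, must:1, story:1, on:1, ship:1, farmer:1, water:1
Σf² = 31; N² = 289
Repeat rate = 31 / 289 = 0.107

0.107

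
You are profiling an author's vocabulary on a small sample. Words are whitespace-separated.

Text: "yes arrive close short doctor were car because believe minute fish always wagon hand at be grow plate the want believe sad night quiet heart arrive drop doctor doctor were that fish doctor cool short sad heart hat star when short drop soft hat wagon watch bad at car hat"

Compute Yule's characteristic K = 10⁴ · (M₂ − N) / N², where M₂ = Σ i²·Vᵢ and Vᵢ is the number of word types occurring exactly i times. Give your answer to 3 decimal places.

176.000

Frequencies: doctor:4, short:3, hat:3, arrive:2, were:2, car:2, believe:2, fish:2, wagon:2, at:2, sad:2, heart:2, drop:2, yes:1, close:1, because:1, minute:1, always:1, hand:1, be:1, … (13 more, each freq 1)
N = 50. Frequency spectrum: V_1=20, V_2=10, V_3=2, V_4=1
M₂ = 1²·20 + 2²·10 + 3²·2 + 4²·1 = 94
K = 10000 × (94 − 50) / 50² = 176.000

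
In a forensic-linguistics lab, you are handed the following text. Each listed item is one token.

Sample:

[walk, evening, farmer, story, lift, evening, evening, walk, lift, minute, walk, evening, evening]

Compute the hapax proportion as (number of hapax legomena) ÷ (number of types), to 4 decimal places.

Frequencies: evening:5, walk:3, lift:2, farmer:1, story:1, minute:1
Hapax count = 3; type count = 6.
Ratio = 3 / 6 = 0.5000

0.5000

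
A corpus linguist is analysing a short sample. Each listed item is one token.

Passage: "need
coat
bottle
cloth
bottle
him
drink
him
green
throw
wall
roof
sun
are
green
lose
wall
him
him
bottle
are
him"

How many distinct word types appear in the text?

13

Distinct types: {are, bottle, cloth, coat, drink, green, him, lose, need, roof, sun, throw, wall}
V = 13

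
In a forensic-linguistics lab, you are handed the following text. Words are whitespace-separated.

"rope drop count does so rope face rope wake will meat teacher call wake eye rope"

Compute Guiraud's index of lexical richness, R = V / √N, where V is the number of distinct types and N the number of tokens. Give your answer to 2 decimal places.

N = 16, V = 12.
√N = 4.000000
R = 12 / 4.000000 = 3.00

3.00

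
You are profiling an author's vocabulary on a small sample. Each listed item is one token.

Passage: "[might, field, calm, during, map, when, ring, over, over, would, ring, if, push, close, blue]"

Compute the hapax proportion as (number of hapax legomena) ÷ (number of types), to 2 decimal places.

Frequencies: ring:2, over:2, might:1, field:1, calm:1, during:1, map:1, when:1, would:1, if:1, push:1, close:1, blue:1
Hapax count = 11; type count = 13.
Ratio = 11 / 13 = 0.85

0.85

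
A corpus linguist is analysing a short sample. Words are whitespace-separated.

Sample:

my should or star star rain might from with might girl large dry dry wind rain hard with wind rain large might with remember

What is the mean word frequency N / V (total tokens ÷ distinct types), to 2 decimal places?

1.71

N = 24 tokens, V = 14 types.
Mean frequency = N / V = 24 / 14 = 1.71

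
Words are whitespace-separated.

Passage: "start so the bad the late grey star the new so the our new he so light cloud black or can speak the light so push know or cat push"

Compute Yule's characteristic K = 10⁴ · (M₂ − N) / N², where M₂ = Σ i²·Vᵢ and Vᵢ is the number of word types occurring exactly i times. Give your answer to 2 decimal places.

444.44

Frequencies: the:5, so:4, new:2, light:2, or:2, push:2, start:1, bad:1, late:1, grey:1, star:1, our:1, he:1, cloud:1, black:1, can:1, speak:1, know:1, cat:1
N = 30. Frequency spectrum: V_1=13, V_2=4, V_4=1, V_5=1
M₂ = 1²·13 + 2²·4 + 4²·1 + 5²·1 = 70
K = 10000 × (70 − 30) / 30² = 444.44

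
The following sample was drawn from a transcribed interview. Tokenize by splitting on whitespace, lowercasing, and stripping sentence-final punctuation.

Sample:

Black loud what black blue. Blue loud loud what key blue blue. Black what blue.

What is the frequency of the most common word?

5

Frequencies: blue:5, black:3, loud:3, what:3, key:1
Most common: 'blue' with frequency 5.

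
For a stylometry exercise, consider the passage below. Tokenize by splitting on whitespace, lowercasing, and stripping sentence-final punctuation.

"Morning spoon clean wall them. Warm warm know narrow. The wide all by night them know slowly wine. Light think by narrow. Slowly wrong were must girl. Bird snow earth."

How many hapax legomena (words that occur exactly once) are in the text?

Frequencies: them:2, warm:2, know:2, narrow:2, by:2, slowly:2, morning:1, spoon:1, clean:1, wall:1, the:1, wide:1, all:1, night:1, wine:1, light:1, think:1, wrong:1, were:1, must:1, … (4 more, each freq 1)
Hapax (freq=1): all, bird, clean, earth, girl, light, morning, must, night, snow, spoon, the, think, wall, were, wide, wine, wrong

18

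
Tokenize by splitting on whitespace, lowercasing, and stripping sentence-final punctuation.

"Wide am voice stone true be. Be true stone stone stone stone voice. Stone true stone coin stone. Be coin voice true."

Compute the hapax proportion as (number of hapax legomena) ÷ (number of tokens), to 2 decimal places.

Frequencies: stone:8, true:4, voice:3, be:3, coin:2, wide:1, am:1
Hapax count = 2; token count = 22.
Ratio = 2 / 22 = 0.09

0.09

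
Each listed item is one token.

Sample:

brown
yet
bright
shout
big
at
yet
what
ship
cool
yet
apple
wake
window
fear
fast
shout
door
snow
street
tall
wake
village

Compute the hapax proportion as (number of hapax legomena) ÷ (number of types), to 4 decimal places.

Frequencies: yet:3, shout:2, wake:2, brown:1, bright:1, big:1, at:1, what:1, ship:1, cool:1, apple:1, window:1, fear:1, fast:1, door:1, snow:1, street:1, tall:1, village:1
Hapax count = 16; type count = 19.
Ratio = 16 / 19 = 0.8421

0.8421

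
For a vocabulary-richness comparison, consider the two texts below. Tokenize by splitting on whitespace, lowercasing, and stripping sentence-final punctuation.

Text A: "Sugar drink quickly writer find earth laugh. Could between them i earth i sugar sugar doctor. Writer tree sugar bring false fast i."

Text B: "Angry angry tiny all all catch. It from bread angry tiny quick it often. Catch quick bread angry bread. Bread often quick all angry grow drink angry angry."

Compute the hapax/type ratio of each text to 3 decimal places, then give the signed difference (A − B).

0.477

A: hapax=12, V=16, ratio=0.750
B: hapax=3, V=11, ratio=0.273
Difference = 0.750 − 0.273 = 0.477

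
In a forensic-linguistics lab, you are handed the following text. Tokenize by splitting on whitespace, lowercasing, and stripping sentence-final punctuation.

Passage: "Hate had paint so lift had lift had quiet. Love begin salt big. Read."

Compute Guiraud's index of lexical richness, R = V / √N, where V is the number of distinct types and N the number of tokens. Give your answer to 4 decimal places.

N = 14, V = 11.
√N = 3.741657
R = 11 / 3.741657 = 2.9399

2.9399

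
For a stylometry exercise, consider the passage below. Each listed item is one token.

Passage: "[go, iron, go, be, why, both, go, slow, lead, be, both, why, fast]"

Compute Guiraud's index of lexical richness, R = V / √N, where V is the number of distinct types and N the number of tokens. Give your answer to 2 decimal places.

N = 13, V = 8.
√N = 3.605551
R = 8 / 3.605551 = 2.22

2.22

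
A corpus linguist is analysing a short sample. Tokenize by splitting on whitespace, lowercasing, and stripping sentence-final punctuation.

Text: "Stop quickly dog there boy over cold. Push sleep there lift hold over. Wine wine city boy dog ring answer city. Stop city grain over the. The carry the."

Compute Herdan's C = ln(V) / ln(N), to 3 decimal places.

N = 29, V = 18.
ln(V) = 2.890372, ln(N) = 3.367296
C = 2.890372 / 3.367296 = 0.858

0.858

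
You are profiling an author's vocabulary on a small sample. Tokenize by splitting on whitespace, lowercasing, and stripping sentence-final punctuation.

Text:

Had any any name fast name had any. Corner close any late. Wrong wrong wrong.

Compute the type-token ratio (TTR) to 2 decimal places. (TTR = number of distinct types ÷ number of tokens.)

0.53

N = 15 tokens, V = 8 types.
TTR = V / N = 8 / 15 = 0.53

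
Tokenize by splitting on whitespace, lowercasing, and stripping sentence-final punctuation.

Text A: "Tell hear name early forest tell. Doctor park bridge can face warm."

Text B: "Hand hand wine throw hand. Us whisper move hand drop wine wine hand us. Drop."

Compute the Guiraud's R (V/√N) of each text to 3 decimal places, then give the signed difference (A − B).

1.368

A: V=11, N=12, R=3.175
B: V=7, N=15, R=1.807
Difference = 3.175 − 1.807 = 1.368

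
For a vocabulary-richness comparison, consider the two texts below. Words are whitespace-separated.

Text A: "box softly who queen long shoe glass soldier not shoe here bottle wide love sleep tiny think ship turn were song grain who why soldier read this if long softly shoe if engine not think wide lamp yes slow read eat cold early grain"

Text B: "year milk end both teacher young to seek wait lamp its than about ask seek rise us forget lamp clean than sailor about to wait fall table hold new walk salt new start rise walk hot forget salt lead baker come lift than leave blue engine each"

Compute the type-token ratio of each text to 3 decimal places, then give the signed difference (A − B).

-0.018

TTR(A) = 32/44 = 0.727
TTR(B) = 35/47 = 0.745
Difference = 0.727 − 0.745 = -0.018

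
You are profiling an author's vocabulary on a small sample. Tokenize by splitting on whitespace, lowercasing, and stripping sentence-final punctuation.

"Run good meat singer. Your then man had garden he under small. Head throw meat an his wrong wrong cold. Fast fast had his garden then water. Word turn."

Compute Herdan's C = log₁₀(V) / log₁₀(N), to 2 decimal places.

N = 29, V = 22.
log₁₀(V) = 1.342423, log₁₀(N) = 1.462398
C = 1.342423 / 1.462398 = 0.92

0.92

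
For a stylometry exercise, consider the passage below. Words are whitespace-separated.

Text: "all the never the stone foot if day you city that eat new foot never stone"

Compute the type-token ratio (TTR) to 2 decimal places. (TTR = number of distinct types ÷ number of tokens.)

0.75

N = 16 tokens, V = 12 types.
TTR = V / N = 12 / 16 = 0.75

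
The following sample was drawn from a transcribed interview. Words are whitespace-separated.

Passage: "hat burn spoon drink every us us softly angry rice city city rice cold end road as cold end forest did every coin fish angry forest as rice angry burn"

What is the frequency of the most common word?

Frequencies: angry:3, rice:3, burn:2, every:2, us:2, city:2, cold:2, end:2, as:2, forest:2, hat:1, spoon:1, drink:1, softly:1, road:1, did:1, coin:1, fish:1
Most common: 'angry' with frequency 3.

3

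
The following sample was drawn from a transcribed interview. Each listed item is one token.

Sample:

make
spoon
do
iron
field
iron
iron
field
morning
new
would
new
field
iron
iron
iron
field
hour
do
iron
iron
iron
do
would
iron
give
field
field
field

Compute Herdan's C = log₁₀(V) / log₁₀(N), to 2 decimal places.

N = 29, V = 10.
log₁₀(V) = 1.000000, log₁₀(N) = 1.462398
C = 1.000000 / 1.462398 = 0.68

0.68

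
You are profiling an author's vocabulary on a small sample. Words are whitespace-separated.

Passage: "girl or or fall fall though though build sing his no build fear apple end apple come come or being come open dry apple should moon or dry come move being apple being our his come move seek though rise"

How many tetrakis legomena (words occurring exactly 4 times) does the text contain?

Frequencies: come:5, or:4, apple:4, though:3, being:3, fall:2, build:2, his:2, dry:2, move:2, girl:1, sing:1, no:1, fear:1, end:1, open:1, should:1, moon:1, our:1, seek:1, … (1 more, each freq 1)
Words with frequency 4: apple, or

2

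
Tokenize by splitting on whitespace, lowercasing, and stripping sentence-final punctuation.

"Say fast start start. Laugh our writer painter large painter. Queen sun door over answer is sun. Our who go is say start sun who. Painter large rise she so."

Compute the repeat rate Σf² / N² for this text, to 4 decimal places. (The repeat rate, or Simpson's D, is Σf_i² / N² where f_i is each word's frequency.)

0.0644

Frequencies: start:3, painter:3, sun:3, say:2, our:2, large:2, is:2, who:2, fast:1, laugh:1, writer:1, queen:1, door:1, over:1, answer:1, go:1, rise:1, she:1, so:1
Σf² = 58; N² = 900
Repeat rate = 58 / 900 = 0.0644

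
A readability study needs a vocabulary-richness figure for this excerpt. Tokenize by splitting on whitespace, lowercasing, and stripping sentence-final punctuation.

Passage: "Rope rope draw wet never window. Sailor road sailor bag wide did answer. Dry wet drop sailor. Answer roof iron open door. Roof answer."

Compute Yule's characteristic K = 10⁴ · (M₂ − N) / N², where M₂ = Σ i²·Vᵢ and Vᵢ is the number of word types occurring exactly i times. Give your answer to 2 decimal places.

312.50

Frequencies: sailor:3, answer:3, rope:2, wet:2, roof:2, draw:1, never:1, window:1, road:1, bag:1, wide:1, did:1, dry:1, drop:1, iron:1, open:1, door:1
N = 24. Frequency spectrum: V_1=12, V_2=3, V_3=2
M₂ = 1²·12 + 2²·3 + 3²·2 = 42
K = 10000 × (42 − 24) / 24² = 312.50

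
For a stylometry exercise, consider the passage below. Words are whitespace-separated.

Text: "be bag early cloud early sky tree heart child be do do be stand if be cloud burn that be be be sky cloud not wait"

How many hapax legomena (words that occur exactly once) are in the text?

Frequencies: be:7, cloud:3, early:2, sky:2, do:2, bag:1, tree:1, heart:1, child:1, stand:1, if:1, burn:1, that:1, not:1, wait:1
Hapax (freq=1): bag, burn, child, heart, if, not, stand, that, tree, wait

10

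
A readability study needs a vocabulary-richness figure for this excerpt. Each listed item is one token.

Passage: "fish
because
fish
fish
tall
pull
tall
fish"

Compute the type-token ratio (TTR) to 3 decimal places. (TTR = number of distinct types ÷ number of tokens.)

N = 8 tokens, V = 4 types.
TTR = V / N = 4 / 8 = 0.500

0.500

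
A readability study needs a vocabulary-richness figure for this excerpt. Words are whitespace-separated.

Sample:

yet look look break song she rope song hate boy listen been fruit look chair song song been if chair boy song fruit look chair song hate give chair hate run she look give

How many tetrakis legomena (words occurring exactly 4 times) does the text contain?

Frequencies: song:6, look:5, chair:4, hate:3, she:2, boy:2, been:2, fruit:2, give:2, yet:1, break:1, rope:1, listen:1, if:1, run:1
Words with frequency 4: chair

1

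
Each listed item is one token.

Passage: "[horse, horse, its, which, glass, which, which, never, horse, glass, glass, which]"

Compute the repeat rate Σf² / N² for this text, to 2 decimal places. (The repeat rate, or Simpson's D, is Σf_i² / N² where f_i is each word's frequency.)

Frequencies: which:4, horse:3, glass:3, its:1, never:1
Σf² = 36; N² = 144
Repeat rate = 36 / 144 = 0.25

0.25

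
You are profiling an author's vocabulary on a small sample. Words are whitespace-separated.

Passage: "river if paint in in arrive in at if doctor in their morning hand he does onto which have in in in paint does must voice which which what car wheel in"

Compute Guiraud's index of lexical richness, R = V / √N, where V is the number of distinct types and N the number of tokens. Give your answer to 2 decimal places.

3.54

N = 32, V = 20.
√N = 5.656854
R = 20 / 5.656854 = 3.54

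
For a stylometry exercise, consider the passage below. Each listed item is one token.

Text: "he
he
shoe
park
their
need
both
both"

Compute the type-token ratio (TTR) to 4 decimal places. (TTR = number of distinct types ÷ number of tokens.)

N = 8 tokens, V = 6 types.
TTR = V / N = 6 / 8 = 0.7500

0.7500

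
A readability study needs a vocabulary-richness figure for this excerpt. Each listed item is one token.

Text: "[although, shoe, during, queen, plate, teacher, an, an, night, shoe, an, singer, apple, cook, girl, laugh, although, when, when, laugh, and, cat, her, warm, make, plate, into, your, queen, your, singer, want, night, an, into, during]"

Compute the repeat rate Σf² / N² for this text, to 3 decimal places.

Frequencies: an:4, although:2, shoe:2, during:2, queen:2, plate:2, night:2, singer:2, laugh:2, when:2, into:2, your:2, teacher:1, apple:1, cook:1, girl:1, and:1, cat:1, her:1, warm:1, … (2 more, each freq 1)
Σf² = 70; N² = 1296
Repeat rate = 70 / 1296 = 0.054

0.054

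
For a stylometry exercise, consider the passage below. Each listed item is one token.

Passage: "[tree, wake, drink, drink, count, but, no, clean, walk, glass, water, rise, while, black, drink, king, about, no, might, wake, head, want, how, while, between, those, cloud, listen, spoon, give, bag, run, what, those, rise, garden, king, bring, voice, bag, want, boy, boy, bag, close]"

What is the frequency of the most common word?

3

Frequencies: drink:3, bag:3, wake:2, no:2, rise:2, while:2, king:2, want:2, those:2, boy:2, tree:1, count:1, but:1, clean:1, walk:1, glass:1, water:1, black:1, about:1, might:1, … (13 more, each freq 1)
Most common: 'drink' with frequency 3.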